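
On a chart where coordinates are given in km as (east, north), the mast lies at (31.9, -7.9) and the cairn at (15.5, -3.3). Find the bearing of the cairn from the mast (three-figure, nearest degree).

286°

Δeast = 15.5 − 31.9 = -16.40; Δnorth = -3.3 − -7.9 = 4.60.
Bearing = atan2(Δeast, Δnorth) mod 360° = 285.67° ≈ 286°.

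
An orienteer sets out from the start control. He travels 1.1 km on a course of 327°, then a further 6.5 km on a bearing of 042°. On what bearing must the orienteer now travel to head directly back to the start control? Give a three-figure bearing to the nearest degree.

213°

Leg 1 (327°, 1.1 km): east 1.1 sin 327° = -0.60, north 1.1 cos 327° = 0.92
Leg 2 (042°, 6.5 km): east 6.5 sin 42° = 4.35, north 6.5 cos 42° = 4.83
Net displacement: 3.75 east, 5.75 north. Direction back to start is (-3.75, -5.75): bearing = atan2(-3.75, -5.75) mod 360° = 213.10° ≈ 213°.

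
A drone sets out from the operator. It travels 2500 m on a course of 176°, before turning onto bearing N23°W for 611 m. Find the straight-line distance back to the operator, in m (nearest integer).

Leg 1 (176°, 2500 m): east 2500 sin 176° = 174.39, north 2500 cos 176° = -2493.91
Leg 2 (N23°W, 611 m): east 611 sin 337° = -238.74, north 611 cos 337° = 562.43
Net: -64.35 east, -1931.48 north. Distance = √((-64.35)² + (-1931.48)²) = 1932.553 m.

1933 m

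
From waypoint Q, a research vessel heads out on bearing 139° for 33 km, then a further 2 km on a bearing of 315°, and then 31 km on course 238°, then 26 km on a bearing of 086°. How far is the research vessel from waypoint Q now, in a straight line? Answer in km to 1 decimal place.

Leg 1 (139°, 33 km): east 33 sin 139° = 21.65, north 33 cos 139° = -24.91
Leg 2 (315°, 2 km): east 2 sin 315° = -1.41, north 2 cos 315° = 1.41
Leg 3 (238°, 31 km): east 31 sin 238° = -26.29, north 31 cos 238° = -16.43
Leg 4 (086°, 26 km): east 26 sin 86° = 25.94, north 26 cos 86° = 1.81
Net: 19.88 east, -38.11 north. Distance = √((19.88)² + (-38.11)²) = 42.981 km.

43.0 km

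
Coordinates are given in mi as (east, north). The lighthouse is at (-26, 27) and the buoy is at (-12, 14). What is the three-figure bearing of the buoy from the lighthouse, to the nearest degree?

133°

Δeast = -12 − -26 = 14.00; Δnorth = 14 − 27 = -13.00.
Bearing = atan2(Δeast, Δnorth) mod 360° = 132.88° ≈ 133°.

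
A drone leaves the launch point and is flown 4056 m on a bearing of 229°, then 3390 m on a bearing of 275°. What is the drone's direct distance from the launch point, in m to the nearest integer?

Leg 1 (229°, 4056 m): east 4056 sin 229° = -3061.10, north 4056 cos 229° = -2660.98
Leg 2 (275°, 3390 m): east 3390 sin 275° = -3377.10, north 3390 cos 275° = 295.46
Net: -6438.20 east, -2365.52 north. Distance = √((-6438.20)² + (-2365.52)²) = 6859.017 m.

6859 m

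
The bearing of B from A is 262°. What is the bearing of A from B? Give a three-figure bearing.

082°

Back-bearing = 262° − 180° = 082°.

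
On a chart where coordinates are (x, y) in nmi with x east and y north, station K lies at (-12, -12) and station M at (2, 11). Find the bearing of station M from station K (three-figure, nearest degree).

Δeast = 2 − -12 = 14.00; Δnorth = 11 − -12 = 23.00.
Bearing = atan2(Δeast, Δnorth) mod 360° = 31.33° ≈ 031°.

031°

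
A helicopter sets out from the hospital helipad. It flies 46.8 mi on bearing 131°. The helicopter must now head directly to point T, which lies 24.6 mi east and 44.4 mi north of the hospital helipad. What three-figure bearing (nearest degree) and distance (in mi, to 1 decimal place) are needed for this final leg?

Leg 1 (131°, 46.8 mi): east 46.8 sin 131° = 35.32, north 46.8 cos 131° = -30.70
Current position: (35.32, -30.70). Target: (24.6, 44.4). Remaining: Δeast = -10.72, Δnorth = 75.10.
Bearing = atan2(-10.72, 75.10) mod 360° = 351.88°; distance = √((-10.72)² + (75.10)²) = 75.865 mi.

352°, 75.9 mi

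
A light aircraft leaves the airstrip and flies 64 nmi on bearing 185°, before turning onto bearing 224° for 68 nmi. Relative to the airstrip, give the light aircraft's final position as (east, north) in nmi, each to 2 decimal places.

Leg 1 (185°, 64 nmi): east 64 sin 185° = -5.58, north 64 cos 185° = -63.76
Leg 2 (224°, 68 nmi): east 68 sin 224° = -47.24, north 68 cos 224° = -48.92
Summing: -52.81 nmi east, -112.67 nmi north → (-52.81, -112.67).

(-52.81, -112.67)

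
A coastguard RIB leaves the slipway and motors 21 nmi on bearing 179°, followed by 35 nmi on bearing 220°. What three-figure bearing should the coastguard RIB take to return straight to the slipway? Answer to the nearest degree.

025°

Leg 1 (179°, 21 nmi): east 21 sin 179° = 0.37, north 21 cos 179° = -21.00
Leg 2 (220°, 35 nmi): east 35 sin 220° = -22.50, north 35 cos 220° = -26.81
Net displacement: -22.13 east, -47.81 north. Direction back to start is (22.13, 47.81): bearing = atan2(22.13, 47.81) mod 360° = 24.84° ≈ 025°.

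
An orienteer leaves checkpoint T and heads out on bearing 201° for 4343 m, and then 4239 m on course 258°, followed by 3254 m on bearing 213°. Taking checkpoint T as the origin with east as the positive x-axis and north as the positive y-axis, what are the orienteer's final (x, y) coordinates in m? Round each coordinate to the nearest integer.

Leg 1 (201°, 4343 m): east 4343 sin 201° = -1556.39, north 4343 cos 201° = -4054.54
Leg 2 (258°, 4239 m): east 4239 sin 258° = -4146.37, north 4239 cos 258° = -881.34
Leg 3 (213°, 3254 m): east 3254 sin 213° = -1772.26, north 3254 cos 213° = -2729.03
Summing: -7475.02 m east, -7664.91 m north → (-7475, -7665).

(-7475, -7665)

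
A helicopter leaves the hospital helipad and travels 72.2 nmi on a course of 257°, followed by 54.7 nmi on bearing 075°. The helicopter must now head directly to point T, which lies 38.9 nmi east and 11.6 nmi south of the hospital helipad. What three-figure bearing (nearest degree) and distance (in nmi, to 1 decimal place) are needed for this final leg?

Leg 1 (257°, 72.2 nmi): east 72.2 sin 257° = -70.35, north 72.2 cos 257° = -16.24
Leg 2 (075°, 54.7 nmi): east 54.7 sin 75° = 52.84, north 54.7 cos 75° = 14.16
Current position: (-17.51, -2.08). Target: (38.9, -11.6). Remaining: Δeast = 56.41, Δnorth = -9.52.
Bearing = atan2(56.41, -9.52) mod 360° = 99.57°; distance = √((56.41)² + (-9.52)²) = 57.210 nmi.

100°, 57.2 nmi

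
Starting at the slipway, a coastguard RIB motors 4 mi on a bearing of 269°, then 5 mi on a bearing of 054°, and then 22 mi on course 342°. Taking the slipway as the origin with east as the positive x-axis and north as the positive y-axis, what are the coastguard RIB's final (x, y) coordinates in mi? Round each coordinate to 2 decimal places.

(-6.75, 23.79)

Leg 1 (269°, 4 mi): east 4 sin 269° = -4.00, north 4 cos 269° = -0.07
Leg 2 (054°, 5 mi): east 5 sin 54° = 4.05, north 5 cos 54° = 2.94
Leg 3 (342°, 22 mi): east 22 sin 342° = -6.80, north 22 cos 342° = 20.92
Summing: -6.75 mi east, 23.79 mi north → (-6.75, 23.79).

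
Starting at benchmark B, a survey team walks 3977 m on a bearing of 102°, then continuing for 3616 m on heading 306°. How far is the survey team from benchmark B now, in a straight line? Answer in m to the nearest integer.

1618 m

Leg 1 (102°, 3977 m): east 3977 sin 102° = 3890.09, north 3977 cos 102° = -826.86
Leg 2 (306°, 3616 m): east 3616 sin 306° = -2925.41, north 3616 cos 306° = 2125.43
Net: 964.69 east, 1298.57 north. Distance = √((964.69)² + (1298.57)²) = 1617.683 m.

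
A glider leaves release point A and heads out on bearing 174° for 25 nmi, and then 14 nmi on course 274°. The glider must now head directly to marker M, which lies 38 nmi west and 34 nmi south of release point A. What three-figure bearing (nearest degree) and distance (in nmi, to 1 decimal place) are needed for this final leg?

Leg 1 (174°, 25 nmi): east 25 sin 174° = 2.61, north 25 cos 174° = -24.86
Leg 2 (274°, 14 nmi): east 14 sin 274° = -13.97, north 14 cos 274° = 0.98
Current position: (-11.35, -23.89). Target: (-38, -34). Remaining: Δeast = -26.65, Δnorth = -10.11.
Bearing = atan2(-26.65, -10.11) mod 360° = 249.22°; distance = √((-26.65)² + (-10.11)²) = 28.502 nmi.

249°, 28.5 nmi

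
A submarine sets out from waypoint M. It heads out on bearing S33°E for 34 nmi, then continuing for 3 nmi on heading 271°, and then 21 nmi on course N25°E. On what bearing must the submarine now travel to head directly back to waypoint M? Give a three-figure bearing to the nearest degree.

291°

Leg 1 (S33°E, 34 nmi): east 34 sin 147° = 18.52, north 34 cos 147° = -28.51
Leg 2 (271°, 3 nmi): east 3 sin 271° = -3.00, north 3 cos 271° = 0.05
Leg 3 (N25°E, 21 nmi): east 21 sin 25° = 8.87, north 21 cos 25° = 19.03
Net displacement: 24.39 east, -9.43 north. Direction back to start is (-24.39, 9.43): bearing = atan2(-24.39, 9.43) mod 360° = 291.14° ≈ 291°.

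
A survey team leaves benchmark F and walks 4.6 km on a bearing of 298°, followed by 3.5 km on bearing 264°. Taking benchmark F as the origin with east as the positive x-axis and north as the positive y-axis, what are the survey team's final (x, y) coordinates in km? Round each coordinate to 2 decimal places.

Leg 1 (298°, 4.6 km): east 4.6 sin 298° = -4.06, north 4.6 cos 298° = 2.16
Leg 2 (264°, 3.5 km): east 3.5 sin 264° = -3.48, north 3.5 cos 264° = -0.37
Summing: -7.54 km east, 1.79 km north → (-7.54, 1.79).

(-7.54, 1.79)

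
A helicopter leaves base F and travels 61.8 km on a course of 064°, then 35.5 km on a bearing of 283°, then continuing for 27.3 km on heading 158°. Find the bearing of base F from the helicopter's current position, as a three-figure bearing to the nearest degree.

253°

Leg 1 (064°, 61.8 km): east 61.8 sin 64° = 55.55, north 61.8 cos 64° = 27.09
Leg 2 (283°, 35.5 km): east 35.5 sin 283° = -34.59, north 35.5 cos 283° = 7.99
Leg 3 (158°, 27.3 km): east 27.3 sin 158° = 10.23, north 27.3 cos 158° = -25.31
Net displacement: 31.18 east, 9.76 north. Direction back to start is (-31.18, -9.76): bearing = atan2(-31.18, -9.76) mod 360° = 252.61° ≈ 253°.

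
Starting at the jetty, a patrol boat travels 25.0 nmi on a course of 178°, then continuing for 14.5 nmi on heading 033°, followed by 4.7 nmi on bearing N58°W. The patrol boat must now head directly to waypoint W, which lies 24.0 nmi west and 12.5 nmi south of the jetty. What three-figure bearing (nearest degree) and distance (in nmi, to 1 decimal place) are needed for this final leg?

266°, 28.9 nmi

Leg 1 (178°, 25.0 nmi): east 25.0 sin 178° = 0.87, north 25.0 cos 178° = -24.98
Leg 2 (033°, 14.5 nmi): east 14.5 sin 33° = 7.90, north 14.5 cos 33° = 12.16
Leg 3 (N58°W, 4.7 nmi): east 4.7 sin 302° = -3.99, north 4.7 cos 302° = 2.49
Current position: (4.78, -10.33). Target: (-24.0, -12.5). Remaining: Δeast = -28.78, Δnorth = -2.17.
Bearing = atan2(-28.78, -2.17) mod 360° = 265.70°; distance = √((-28.78)² + (-2.17)²) = 28.865 nmi.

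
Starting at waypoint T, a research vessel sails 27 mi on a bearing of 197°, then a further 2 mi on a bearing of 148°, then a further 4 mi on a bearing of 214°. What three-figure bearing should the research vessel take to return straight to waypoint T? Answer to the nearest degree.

Leg 1 (197°, 27 mi): east 27 sin 197° = -7.89, north 27 cos 197° = -25.82
Leg 2 (148°, 2 mi): east 2 sin 148° = 1.06, north 2 cos 148° = -1.70
Leg 3 (214°, 4 mi): east 4 sin 214° = -2.24, north 4 cos 214° = -3.32
Net displacement: -9.07 east, -30.83 north. Direction back to start is (9.07, 30.83): bearing = atan2(9.07, 30.83) mod 360° = 16.39° ≈ 016°.

016°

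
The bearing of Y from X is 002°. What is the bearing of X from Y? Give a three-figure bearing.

Back-bearing = 002° + 180° = 182°.

182°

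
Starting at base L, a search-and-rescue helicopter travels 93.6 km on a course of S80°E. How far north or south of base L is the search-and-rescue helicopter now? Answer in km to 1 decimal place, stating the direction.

Leg 1 (S80°E, 93.6 km): east 93.6 sin 100° = 92.18, north 93.6 cos 100° = -16.25
Net north component: -16.25 km.

16.3 km south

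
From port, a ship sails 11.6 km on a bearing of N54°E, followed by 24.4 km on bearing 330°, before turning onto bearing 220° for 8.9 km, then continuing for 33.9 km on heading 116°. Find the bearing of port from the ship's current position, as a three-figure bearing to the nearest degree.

Leg 1 (N54°E, 11.6 km): east 11.6 sin 54° = 9.38, north 11.6 cos 54° = 6.82
Leg 2 (330°, 24.4 km): east 24.4 sin 330° = -12.20, north 24.4 cos 330° = 21.13
Leg 3 (220°, 8.9 km): east 8.9 sin 220° = -5.72, north 8.9 cos 220° = -6.82
Leg 4 (116°, 33.9 km): east 33.9 sin 116° = 30.47, north 33.9 cos 116° = -14.86
Net displacement: 21.93 east, 6.27 north. Direction back to start is (-21.93, -6.27): bearing = atan2(-21.93, -6.27) mod 360° = 254.04° ≈ 254°.

254°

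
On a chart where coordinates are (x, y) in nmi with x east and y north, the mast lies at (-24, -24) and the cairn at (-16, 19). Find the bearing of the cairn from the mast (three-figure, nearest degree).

Δeast = -16 − -24 = 8.00; Δnorth = 19 − -24 = 43.00.
Bearing = atan2(Δeast, Δnorth) mod 360° = 10.54° ≈ 011°.

011°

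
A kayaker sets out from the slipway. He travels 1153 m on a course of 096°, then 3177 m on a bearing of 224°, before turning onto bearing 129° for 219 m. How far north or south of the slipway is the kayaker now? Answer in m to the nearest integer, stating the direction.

Leg 1 (096°, 1153 m): east 1153 sin 96° = 1146.68, north 1153 cos 96° = -120.52
Leg 2 (224°, 3177 m): east 3177 sin 224° = -2206.93, north 3177 cos 224° = -2285.34
Leg 3 (129°, 219 m): east 219 sin 129° = 170.19, north 219 cos 129° = -137.82
Net north component: -2543.69 m.

2544 m south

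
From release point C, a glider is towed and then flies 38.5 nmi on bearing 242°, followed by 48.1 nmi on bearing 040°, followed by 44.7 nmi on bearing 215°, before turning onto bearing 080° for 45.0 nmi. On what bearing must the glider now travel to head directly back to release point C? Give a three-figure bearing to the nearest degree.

303°

Leg 1 (242°, 38.5 nmi): east 38.5 sin 242° = -33.99, north 38.5 cos 242° = -18.07
Leg 2 (040°, 48.1 nmi): east 48.1 sin 40° = 30.92, north 48.1 cos 40° = 36.85
Leg 3 (215°, 44.7 nmi): east 44.7 sin 215° = -25.64, north 44.7 cos 215° = -36.62
Leg 4 (080°, 45.0 nmi): east 45.0 sin 80° = 44.32, north 45.0 cos 80° = 7.81
Net displacement: 15.60 east, -10.03 north. Direction back to start is (-15.60, 10.03): bearing = atan2(-15.60, 10.03) mod 360° = 302.74° ≈ 303°.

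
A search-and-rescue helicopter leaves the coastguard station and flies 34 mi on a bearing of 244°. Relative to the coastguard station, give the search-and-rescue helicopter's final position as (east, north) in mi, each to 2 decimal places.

(-30.56, -14.90)

Leg 1 (244°, 34 mi): east 34 sin 244° = -30.56, north 34 cos 244° = -14.90
Summing: -30.56 mi east, -14.90 mi north → (-30.56, -14.90).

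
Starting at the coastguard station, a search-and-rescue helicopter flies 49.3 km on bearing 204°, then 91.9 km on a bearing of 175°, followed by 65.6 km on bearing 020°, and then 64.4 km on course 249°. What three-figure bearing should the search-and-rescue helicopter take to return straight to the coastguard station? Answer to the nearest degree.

Leg 1 (204°, 49.3 km): east 49.3 sin 204° = -20.05, north 49.3 cos 204° = -45.04
Leg 2 (175°, 91.9 km): east 91.9 sin 175° = 8.01, north 91.9 cos 175° = -91.55
Leg 3 (020°, 65.6 km): east 65.6 sin 20° = 22.44, north 65.6 cos 20° = 61.64
Leg 4 (249°, 64.4 km): east 64.4 sin 249° = -60.12, north 64.4 cos 249° = -23.08
Net displacement: -49.73 east, -98.02 north. Direction back to start is (49.73, 98.02): bearing = atan2(49.73, 98.02) mod 360° = 26.90° ≈ 027°.

027°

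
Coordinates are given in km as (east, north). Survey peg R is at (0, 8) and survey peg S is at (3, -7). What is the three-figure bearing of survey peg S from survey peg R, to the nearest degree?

169°

Δeast = 3 − 0 = 3.00; Δnorth = -7 − 8 = -15.00.
Bearing = atan2(Δeast, Δnorth) mod 360° = 168.69° ≈ 169°.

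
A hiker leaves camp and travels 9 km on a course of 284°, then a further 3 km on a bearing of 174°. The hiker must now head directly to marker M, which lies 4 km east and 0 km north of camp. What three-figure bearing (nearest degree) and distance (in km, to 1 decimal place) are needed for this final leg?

086°, 12.4 km

Leg 1 (284°, 9 km): east 9 sin 284° = -8.73, north 9 cos 284° = 2.18
Leg 2 (174°, 3 km): east 3 sin 174° = 0.31, north 3 cos 174° = -2.98
Current position: (-8.42, -0.81). Target: (4, 0). Remaining: Δeast = 12.42, Δnorth = 0.81.
Bearing = atan2(12.42, 0.81) mod 360° = 86.29°; distance = √((12.42)² + (0.81)²) = 12.445 km.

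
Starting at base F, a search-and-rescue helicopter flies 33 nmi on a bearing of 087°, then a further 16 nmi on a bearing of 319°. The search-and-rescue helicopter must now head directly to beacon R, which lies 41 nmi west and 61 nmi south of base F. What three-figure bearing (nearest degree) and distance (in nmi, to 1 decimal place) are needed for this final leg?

220°, 98.1 nmi

Leg 1 (087°, 33 nmi): east 33 sin 87° = 32.95, north 33 cos 87° = 1.73
Leg 2 (319°, 16 nmi): east 16 sin 319° = -10.50, north 16 cos 319° = 12.08
Current position: (22.46, 13.80). Target: (-41, -61). Remaining: Δeast = -63.46, Δnorth = -74.80.
Bearing = atan2(-63.46, -74.80) mod 360° = 220.31°; distance = √((-63.46)² + (-74.80)²) = 98.093 nmi.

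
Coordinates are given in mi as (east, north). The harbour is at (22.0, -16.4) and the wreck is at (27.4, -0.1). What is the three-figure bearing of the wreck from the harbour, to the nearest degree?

Δeast = 27.4 − 22.0 = 5.40; Δnorth = -0.1 − -16.4 = 16.30.
Bearing = atan2(Δeast, Δnorth) mod 360° = 18.33° ≈ 018°.

018°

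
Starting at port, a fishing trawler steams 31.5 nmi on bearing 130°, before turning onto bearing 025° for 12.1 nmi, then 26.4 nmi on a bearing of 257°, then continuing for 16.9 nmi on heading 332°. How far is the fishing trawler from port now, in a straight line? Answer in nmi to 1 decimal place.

4.4 nmi

Leg 1 (130°, 31.5 nmi): east 31.5 sin 130° = 24.13, north 31.5 cos 130° = -20.25
Leg 2 (025°, 12.1 nmi): east 12.1 sin 25° = 5.11, north 12.1 cos 25° = 10.97
Leg 3 (257°, 26.4 nmi): east 26.4 sin 257° = -25.72, north 26.4 cos 257° = -5.94
Leg 4 (332°, 16.9 nmi): east 16.9 sin 332° = -7.93, north 16.9 cos 332° = 14.92
Net: -4.41 east, -0.30 north. Distance = √((-4.41)² + (-0.30)²) = 4.423 nmi.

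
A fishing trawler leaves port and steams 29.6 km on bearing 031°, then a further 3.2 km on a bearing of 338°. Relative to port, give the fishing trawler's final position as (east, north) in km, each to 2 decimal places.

(14.05, 28.34)

Leg 1 (031°, 29.6 km): east 29.6 sin 31° = 15.25, north 29.6 cos 31° = 25.37
Leg 2 (338°, 3.2 km): east 3.2 sin 338° = -1.20, north 3.2 cos 338° = 2.97
Summing: 14.05 km east, 28.34 km north → (14.05, 28.34).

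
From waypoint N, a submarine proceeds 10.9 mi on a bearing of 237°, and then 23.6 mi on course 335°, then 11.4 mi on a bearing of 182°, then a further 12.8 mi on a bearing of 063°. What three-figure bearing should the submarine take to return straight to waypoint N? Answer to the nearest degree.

Leg 1 (237°, 10.9 mi): east 10.9 sin 237° = -9.14, north 10.9 cos 237° = -5.94
Leg 2 (335°, 23.6 mi): east 23.6 sin 335° = -9.97, north 23.6 cos 335° = 21.39
Leg 3 (182°, 11.4 mi): east 11.4 sin 182° = -0.40, north 11.4 cos 182° = -11.39
Leg 4 (063°, 12.8 mi): east 12.8 sin 63° = 11.40, north 12.8 cos 63° = 5.81
Net displacement: -8.11 east, 9.87 north. Direction back to start is (8.11, -9.87): bearing = atan2(8.11, -9.87) mod 360° = 140.60° ≈ 141°.

141°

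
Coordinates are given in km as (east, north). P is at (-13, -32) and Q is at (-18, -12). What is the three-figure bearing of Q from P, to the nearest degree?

Δeast = -18 − -13 = -5.00; Δnorth = -12 − -32 = 20.00.
Bearing = atan2(Δeast, Δnorth) mod 360° = 345.96° ≈ 346°.

346°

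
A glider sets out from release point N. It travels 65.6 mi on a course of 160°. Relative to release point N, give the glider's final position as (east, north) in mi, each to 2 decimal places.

(22.44, -61.64)

Leg 1 (160°, 65.6 mi): east 65.6 sin 160° = 22.44, north 65.6 cos 160° = -61.64
Summing: 22.44 mi east, -61.64 mi north → (22.44, -61.64).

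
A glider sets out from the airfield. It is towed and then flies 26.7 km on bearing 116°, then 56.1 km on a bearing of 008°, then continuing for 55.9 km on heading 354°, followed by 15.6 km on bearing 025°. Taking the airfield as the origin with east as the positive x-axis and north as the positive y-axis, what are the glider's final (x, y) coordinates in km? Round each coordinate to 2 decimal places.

Leg 1 (116°, 26.7 km): east 26.7 sin 116° = 24.00, north 26.7 cos 116° = -11.70
Leg 2 (008°, 56.1 km): east 56.1 sin 8° = 7.81, north 56.1 cos 8° = 55.55
Leg 3 (354°, 55.9 km): east 55.9 sin 354° = -5.84, north 55.9 cos 354° = 55.59
Leg 4 (025°, 15.6 km): east 15.6 sin 25° = 6.59, north 15.6 cos 25° = 14.14
Summing: 32.56 km east, 113.58 km north → (32.56, 113.58).

(32.56, 113.58)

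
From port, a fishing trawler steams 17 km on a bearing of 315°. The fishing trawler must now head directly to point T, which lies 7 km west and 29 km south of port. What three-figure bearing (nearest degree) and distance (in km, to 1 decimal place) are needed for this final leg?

Leg 1 (315°, 17 km): east 17 sin 315° = -12.02, north 17 cos 315° = 12.02
Current position: (-12.02, 12.02). Target: (-7, -29). Remaining: Δeast = 5.02, Δnorth = -41.02.
Bearing = atan2(5.02, -41.02) mod 360° = 173.02°; distance = √((5.02)² + (-41.02)²) = 41.327 km.

173°, 41.3 km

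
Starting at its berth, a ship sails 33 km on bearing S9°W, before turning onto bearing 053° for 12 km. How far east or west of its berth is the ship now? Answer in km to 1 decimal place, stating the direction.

4.4 km east

Leg 1 (S9°W, 33 km): east 33 sin 189° = -5.16, north 33 cos 189° = -32.59
Leg 2 (053°, 12 km): east 12 sin 53° = 9.58, north 12 cos 53° = 7.22
Net east component: 4.42 km.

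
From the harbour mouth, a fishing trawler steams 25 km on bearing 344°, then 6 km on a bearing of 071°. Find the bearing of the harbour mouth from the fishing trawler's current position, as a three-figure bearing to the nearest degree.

Leg 1 (344°, 25 km): east 25 sin 344° = -6.89, north 25 cos 344° = 24.03
Leg 2 (071°, 6 km): east 6 sin 71° = 5.67, north 6 cos 71° = 1.95
Net displacement: -1.22 east, 25.98 north. Direction back to start is (1.22, -25.98): bearing = atan2(1.22, -25.98) mod 360° = 177.32° ≈ 177°.

177°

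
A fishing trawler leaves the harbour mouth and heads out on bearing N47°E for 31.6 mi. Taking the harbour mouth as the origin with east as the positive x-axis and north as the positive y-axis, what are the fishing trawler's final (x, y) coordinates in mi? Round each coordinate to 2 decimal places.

(23.11, 21.55)

Leg 1 (N47°E, 31.6 mi): east 31.6 sin 47° = 23.11, north 31.6 cos 47° = 21.55
Summing: 23.11 mi east, 21.55 mi north → (23.11, 21.55).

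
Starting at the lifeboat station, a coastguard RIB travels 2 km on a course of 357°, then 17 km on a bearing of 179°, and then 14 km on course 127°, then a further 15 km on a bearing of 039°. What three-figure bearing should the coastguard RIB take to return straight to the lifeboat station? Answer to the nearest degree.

Leg 1 (357°, 2 km): east 2 sin 357° = -0.10, north 2 cos 357° = 2.00
Leg 2 (179°, 17 km): east 17 sin 179° = 0.30, north 17 cos 179° = -17.00
Leg 3 (127°, 14 km): east 14 sin 127° = 11.18, north 14 cos 127° = -8.43
Leg 4 (039°, 15 km): east 15 sin 39° = 9.44, north 15 cos 39° = 11.66
Net displacement: 20.81 east, -11.77 north. Direction back to start is (-20.81, 11.77): bearing = atan2(-20.81, 11.77) mod 360° = 299.49° ≈ 299°.

299°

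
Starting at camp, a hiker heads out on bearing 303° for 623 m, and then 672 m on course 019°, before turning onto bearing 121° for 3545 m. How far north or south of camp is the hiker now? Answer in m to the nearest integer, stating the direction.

Leg 1 (303°, 623 m): east 623 sin 303° = -522.49, north 623 cos 303° = 339.31
Leg 2 (019°, 672 m): east 672 sin 19° = 218.78, north 672 cos 19° = 635.39
Leg 3 (121°, 3545 m): east 3545 sin 121° = 3038.66, north 3545 cos 121° = -1825.81
Net north component: -851.11 m.

851 m south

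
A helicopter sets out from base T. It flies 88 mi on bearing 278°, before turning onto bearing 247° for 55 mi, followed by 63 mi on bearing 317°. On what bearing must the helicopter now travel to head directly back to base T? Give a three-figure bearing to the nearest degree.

Leg 1 (278°, 88 mi): east 88 sin 278° = -87.14, north 88 cos 278° = 12.25
Leg 2 (247°, 55 mi): east 55 sin 247° = -50.63, north 55 cos 247° = -21.49
Leg 3 (317°, 63 mi): east 63 sin 317° = -42.97, north 63 cos 317° = 46.08
Net displacement: -180.74 east, 36.83 north. Direction back to start is (180.74, -36.83): bearing = atan2(180.74, -36.83) mod 360° = 101.52° ≈ 102°.

102°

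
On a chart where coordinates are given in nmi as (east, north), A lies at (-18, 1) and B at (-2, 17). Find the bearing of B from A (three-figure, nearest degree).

Δeast = -2 − -18 = 16.00; Δnorth = 17 − 1 = 16.00.
Bearing = atan2(Δeast, Δnorth) mod 360° = 45.00° ≈ 045°.

045°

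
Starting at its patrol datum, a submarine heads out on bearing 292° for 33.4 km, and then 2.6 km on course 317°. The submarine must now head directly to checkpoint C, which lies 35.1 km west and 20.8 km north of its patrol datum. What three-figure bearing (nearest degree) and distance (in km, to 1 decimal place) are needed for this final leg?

Leg 1 (292°, 33.4 km): east 33.4 sin 292° = -30.97, north 33.4 cos 292° = 12.51
Leg 2 (317°, 2.6 km): east 2.6 sin 317° = -1.77, north 2.6 cos 317° = 1.90
Current position: (-32.74, 14.41). Target: (-35.1, 20.8). Remaining: Δeast = -2.36, Δnorth = 6.39.
Bearing = atan2(-2.36, 6.39) mod 360° = 339.73°; distance = √((-2.36)² + (6.39)²) = 6.808 km.

340°, 6.8 km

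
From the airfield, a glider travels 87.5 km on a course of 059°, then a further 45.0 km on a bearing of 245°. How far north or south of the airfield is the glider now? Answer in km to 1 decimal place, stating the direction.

26.0 km north

Leg 1 (059°, 87.5 km): east 87.5 sin 59° = 75.00, north 87.5 cos 59° = 45.07
Leg 2 (245°, 45.0 km): east 45.0 sin 245° = -40.78, north 45.0 cos 245° = -19.02
Net north component: 26.05 km.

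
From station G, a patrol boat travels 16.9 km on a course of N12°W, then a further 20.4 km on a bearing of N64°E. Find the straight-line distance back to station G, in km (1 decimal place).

29.5 km

Leg 1 (N12°W, 16.9 km): east 16.9 sin 348° = -3.51, north 16.9 cos 348° = 16.53
Leg 2 (N64°E, 20.4 km): east 20.4 sin 64° = 18.34, north 20.4 cos 64° = 8.94
Net: 14.82 east, 25.47 north. Distance = √((14.82)² + (25.47)²) = 29.472 km.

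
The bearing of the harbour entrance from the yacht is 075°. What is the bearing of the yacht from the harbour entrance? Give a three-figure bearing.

255°

Back-bearing = 075° + 180° = 255°.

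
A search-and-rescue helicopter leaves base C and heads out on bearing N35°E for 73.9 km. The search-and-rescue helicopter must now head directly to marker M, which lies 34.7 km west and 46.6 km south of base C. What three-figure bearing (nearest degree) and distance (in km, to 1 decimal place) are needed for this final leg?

Leg 1 (N35°E, 73.9 km): east 73.9 sin 35° = 42.39, north 73.9 cos 35° = 60.54
Current position: (42.39, 60.54). Target: (-34.7, -46.6). Remaining: Δeast = -77.09, Δnorth = -107.14.
Bearing = atan2(-77.09, -107.14) mod 360° = 215.74°; distance = √((-77.09)² + (-107.14)²) = 131.986 km.

216°, 132.0 km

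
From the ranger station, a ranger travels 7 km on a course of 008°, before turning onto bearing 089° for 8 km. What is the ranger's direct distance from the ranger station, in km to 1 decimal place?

11.4 km

Leg 1 (008°, 7 km): east 7 sin 8° = 0.97, north 7 cos 8° = 6.93
Leg 2 (089°, 8 km): east 8 sin 89° = 8.00, north 8 cos 89° = 0.14
Net: 8.97 east, 7.07 north. Distance = √((8.97)² + (7.07)²) = 11.425 km.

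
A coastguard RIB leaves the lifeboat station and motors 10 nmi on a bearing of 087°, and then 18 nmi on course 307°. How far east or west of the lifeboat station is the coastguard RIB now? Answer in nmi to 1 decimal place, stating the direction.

Leg 1 (087°, 10 nmi): east 10 sin 87° = 9.99, north 10 cos 87° = 0.52
Leg 2 (307°, 18 nmi): east 18 sin 307° = -14.38, north 18 cos 307° = 10.83
Net east component: -4.39 nmi.

4.4 nmi west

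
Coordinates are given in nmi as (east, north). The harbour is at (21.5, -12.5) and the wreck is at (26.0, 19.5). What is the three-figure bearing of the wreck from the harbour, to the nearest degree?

008°

Δeast = 26.0 − 21.5 = 4.50; Δnorth = 19.5 − -12.5 = 32.00.
Bearing = atan2(Δeast, Δnorth) mod 360° = 8.00° ≈ 008°.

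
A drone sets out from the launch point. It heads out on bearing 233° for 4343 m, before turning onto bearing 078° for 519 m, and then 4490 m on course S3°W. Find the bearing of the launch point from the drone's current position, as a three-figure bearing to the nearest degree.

Leg 1 (233°, 4343 m): east 4343 sin 233° = -3468.47, north 4343 cos 233° = -2613.68
Leg 2 (078°, 519 m): east 519 sin 78° = 507.66, north 519 cos 78° = 107.91
Leg 3 (S3°W, 4490 m): east 4490 sin 183° = -234.99, north 4490 cos 183° = -4483.85
Net displacement: -3195.80 east, -6989.62 north. Direction back to start is (3195.80, 6989.62): bearing = atan2(3195.80, 6989.62) mod 360° = 24.57° ≈ 025°.

025°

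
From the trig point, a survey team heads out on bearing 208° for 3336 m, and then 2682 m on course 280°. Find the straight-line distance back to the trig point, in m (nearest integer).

4884 m

Leg 1 (208°, 3336 m): east 3336 sin 208° = -1566.16, north 3336 cos 208° = -2945.51
Leg 2 (280°, 2682 m): east 2682 sin 280° = -2641.25, north 2682 cos 280° = 465.72
Net: -4207.41 east, -2479.79 north. Distance = √((-4207.41)² + (-2479.79)²) = 4883.817 m.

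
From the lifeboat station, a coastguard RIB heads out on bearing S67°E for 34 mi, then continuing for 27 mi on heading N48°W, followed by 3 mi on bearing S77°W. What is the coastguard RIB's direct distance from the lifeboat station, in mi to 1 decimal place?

Leg 1 (S67°E, 34 mi): east 34 sin 113° = 31.30, north 34 cos 113° = -13.28
Leg 2 (N48°W, 27 mi): east 27 sin 312° = -20.06, north 27 cos 312° = 18.07
Leg 3 (S77°W, 3 mi): east 3 sin 257° = -2.92, north 3 cos 257° = -0.67
Net: 8.31 east, 4.11 north. Distance = √((8.31)² + (4.11)²) = 9.269 mi.

9.3 mi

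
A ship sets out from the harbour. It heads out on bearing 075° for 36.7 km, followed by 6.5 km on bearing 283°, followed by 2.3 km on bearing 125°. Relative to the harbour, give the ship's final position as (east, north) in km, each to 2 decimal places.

(31.00, 9.64)

Leg 1 (075°, 36.7 km): east 36.7 sin 75° = 35.45, north 36.7 cos 75° = 9.50
Leg 2 (283°, 6.5 km): east 6.5 sin 283° = -6.33, north 6.5 cos 283° = 1.46
Leg 3 (125°, 2.3 km): east 2.3 sin 125° = 1.88, north 2.3 cos 125° = -1.32
Summing: 31.00 km east, 9.64 km north → (31.00, 9.64).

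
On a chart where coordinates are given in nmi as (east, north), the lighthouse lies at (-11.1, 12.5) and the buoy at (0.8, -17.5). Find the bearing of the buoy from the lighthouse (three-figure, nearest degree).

Δeast = 0.8 − -11.1 = 11.90; Δnorth = -17.5 − 12.5 = -30.00.
Bearing = atan2(Δeast, Δnorth) mod 360° = 158.36° ≈ 158°.

158°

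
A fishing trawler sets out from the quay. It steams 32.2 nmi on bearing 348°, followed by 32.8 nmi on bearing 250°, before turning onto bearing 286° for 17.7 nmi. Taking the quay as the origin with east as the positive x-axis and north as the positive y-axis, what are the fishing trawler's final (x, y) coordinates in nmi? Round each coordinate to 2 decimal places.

Leg 1 (348°, 32.2 nmi): east 32.2 sin 348° = -6.69, north 32.2 cos 348° = 31.50
Leg 2 (250°, 32.8 nmi): east 32.8 sin 250° = -30.82, north 32.8 cos 250° = -11.22
Leg 3 (286°, 17.7 nmi): east 17.7 sin 286° = -17.01, north 17.7 cos 286° = 4.88
Summing: -54.53 nmi east, 25.16 nmi north → (-54.53, 25.16).

(-54.53, 25.16)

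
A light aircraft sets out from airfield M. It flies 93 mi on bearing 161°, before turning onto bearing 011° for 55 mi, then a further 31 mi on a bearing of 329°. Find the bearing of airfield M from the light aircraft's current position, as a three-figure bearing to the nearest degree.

Leg 1 (161°, 93 mi): east 93 sin 161° = 30.28, north 93 cos 161° = -87.93
Leg 2 (011°, 55 mi): east 55 sin 11° = 10.49, north 55 cos 11° = 53.99
Leg 3 (329°, 31 mi): east 31 sin 329° = -15.97, north 31 cos 329° = 26.57
Net displacement: 24.81 east, -7.37 north. Direction back to start is (-24.81, 7.37): bearing = atan2(-24.81, 7.37) mod 360° = 286.55° ≈ 287°.

287°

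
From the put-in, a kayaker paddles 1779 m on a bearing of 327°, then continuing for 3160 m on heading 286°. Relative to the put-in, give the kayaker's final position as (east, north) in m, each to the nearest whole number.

Leg 1 (327°, 1779 m): east 1779 sin 327° = -968.91, north 1779 cos 327° = 1491.99
Leg 2 (286°, 3160 m): east 3160 sin 286° = -3037.59, north 3160 cos 286° = 871.01
Summing: -4006.50 m east, 2363.01 m north → (-4006, 2363).

(-4006, 2363)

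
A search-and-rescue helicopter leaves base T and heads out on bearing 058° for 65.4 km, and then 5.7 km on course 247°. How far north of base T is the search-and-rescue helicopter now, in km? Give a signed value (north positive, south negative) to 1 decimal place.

Leg 1 (058°, 65.4 km): east 65.4 sin 58° = 55.46, north 65.4 cos 58° = 34.66
Leg 2 (247°, 5.7 km): east 5.7 sin 247° = -5.25, north 5.7 cos 247° = -2.23
Net north component: 32.43 km.

32.4 km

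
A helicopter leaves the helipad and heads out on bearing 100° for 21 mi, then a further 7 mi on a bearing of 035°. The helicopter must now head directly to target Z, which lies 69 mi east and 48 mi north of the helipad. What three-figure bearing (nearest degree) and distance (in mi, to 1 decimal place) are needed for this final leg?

044°, 63.8 mi

Leg 1 (100°, 21 mi): east 21 sin 100° = 20.68, north 21 cos 100° = -3.65
Leg 2 (035°, 7 mi): east 7 sin 35° = 4.02, north 7 cos 35° = 5.73
Current position: (24.70, 2.09). Target: (69, 48). Remaining: Δeast = 44.30, Δnorth = 45.91.
Bearing = atan2(44.30, 45.91) mod 360° = 43.98°; distance = √((44.30)² + (45.91)²) = 63.803 mi.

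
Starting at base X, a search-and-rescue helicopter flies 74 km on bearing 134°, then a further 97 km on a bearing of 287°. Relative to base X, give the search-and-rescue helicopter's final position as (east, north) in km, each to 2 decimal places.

(-39.53, -23.04)

Leg 1 (134°, 74 km): east 74 sin 134° = 53.23, north 74 cos 134° = -51.40
Leg 2 (287°, 97 km): east 97 sin 287° = -92.76, north 97 cos 287° = 28.36
Summing: -39.53 km east, -23.04 km north → (-39.53, -23.04).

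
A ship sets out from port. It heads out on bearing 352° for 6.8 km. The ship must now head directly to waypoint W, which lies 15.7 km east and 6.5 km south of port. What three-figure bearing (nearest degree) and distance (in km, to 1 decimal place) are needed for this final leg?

Leg 1 (352°, 6.8 km): east 6.8 sin 352° = -0.95, north 6.8 cos 352° = 6.73
Current position: (-0.95, 6.73). Target: (15.7, -6.5). Remaining: Δeast = 16.65, Δnorth = -13.23.
Bearing = atan2(16.65, -13.23) mod 360° = 128.48°; distance = √((16.65)² + (-13.23)²) = 21.266 km.

128°, 21.3 km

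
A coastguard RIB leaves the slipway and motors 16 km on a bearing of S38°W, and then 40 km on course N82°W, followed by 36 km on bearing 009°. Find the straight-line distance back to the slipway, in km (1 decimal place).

52.3 km

Leg 1 (S38°W, 16 km): east 16 sin 218° = -9.85, north 16 cos 218° = -12.61
Leg 2 (N82°W, 40 km): east 40 sin 278° = -39.61, north 40 cos 278° = 5.57
Leg 3 (009°, 36 km): east 36 sin 9° = 5.63, north 36 cos 9° = 35.56
Net: -43.83 east, 28.52 north. Distance = √((-43.83)² + (28.52)²) = 52.289 km.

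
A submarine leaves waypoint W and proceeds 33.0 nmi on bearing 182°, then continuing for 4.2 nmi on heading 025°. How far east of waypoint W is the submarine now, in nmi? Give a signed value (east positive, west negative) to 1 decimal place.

0.6 nmi

Leg 1 (182°, 33.0 nmi): east 33.0 sin 182° = -1.15, north 33.0 cos 182° = -32.98
Leg 2 (025°, 4.2 nmi): east 4.2 sin 25° = 1.77, north 4.2 cos 25° = 3.81
Net east component: 0.62 nmi.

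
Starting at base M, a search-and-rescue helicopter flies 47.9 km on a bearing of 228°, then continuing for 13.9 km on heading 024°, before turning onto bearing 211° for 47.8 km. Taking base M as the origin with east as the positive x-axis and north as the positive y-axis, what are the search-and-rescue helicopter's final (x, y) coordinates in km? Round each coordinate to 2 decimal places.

(-54.56, -60.33)

Leg 1 (228°, 47.9 km): east 47.9 sin 228° = -35.60, north 47.9 cos 228° = -32.05
Leg 2 (024°, 13.9 km): east 13.9 sin 24° = 5.65, north 13.9 cos 24° = 12.70
Leg 3 (211°, 47.8 km): east 47.8 sin 211° = -24.62, north 47.8 cos 211° = -40.97
Summing: -54.56 km east, -60.33 km north → (-54.56, -60.33).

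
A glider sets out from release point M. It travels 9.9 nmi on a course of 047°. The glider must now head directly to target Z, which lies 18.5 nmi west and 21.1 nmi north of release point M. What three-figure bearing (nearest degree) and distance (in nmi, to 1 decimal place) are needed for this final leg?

Leg 1 (047°, 9.9 nmi): east 9.9 sin 47° = 7.24, north 9.9 cos 47° = 6.75
Current position: (7.24, 6.75). Target: (-18.5, 21.1). Remaining: Δeast = -25.74, Δnorth = 14.35.
Bearing = atan2(-25.74, 14.35) mod 360° = 299.14°; distance = √((-25.74)² + (14.35)²) = 29.469 nmi.

299°, 29.5 nmi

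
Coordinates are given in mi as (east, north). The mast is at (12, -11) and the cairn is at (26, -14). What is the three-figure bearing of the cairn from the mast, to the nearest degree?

102°

Δeast = 26 − 12 = 14.00; Δnorth = -14 − -11 = -3.00.
Bearing = atan2(Δeast, Δnorth) mod 360° = 102.09° ≈ 102°.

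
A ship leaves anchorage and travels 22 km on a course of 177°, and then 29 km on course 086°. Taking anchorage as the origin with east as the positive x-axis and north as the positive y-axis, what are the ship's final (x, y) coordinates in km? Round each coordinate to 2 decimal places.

(30.08, -19.95)

Leg 1 (177°, 22 km): east 22 sin 177° = 1.15, north 22 cos 177° = -21.97
Leg 2 (086°, 29 km): east 29 sin 86° = 28.93, north 29 cos 86° = 2.02
Summing: 30.08 km east, -19.95 km north → (30.08, -19.95).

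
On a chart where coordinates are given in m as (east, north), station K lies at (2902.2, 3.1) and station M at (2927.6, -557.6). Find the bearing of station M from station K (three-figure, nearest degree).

177°

Δeast = 2927.6 − 2902.2 = 25.40; Δnorth = -557.6 − 3.1 = -560.70.
Bearing = atan2(Δeast, Δnorth) mod 360° = 177.41° ≈ 177°.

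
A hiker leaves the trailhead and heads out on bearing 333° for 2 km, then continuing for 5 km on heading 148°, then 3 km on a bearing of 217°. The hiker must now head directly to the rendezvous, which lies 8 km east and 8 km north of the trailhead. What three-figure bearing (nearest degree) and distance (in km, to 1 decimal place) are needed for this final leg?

032°, 15.2 km

Leg 1 (333°, 2 km): east 2 sin 333° = -0.91, north 2 cos 333° = 1.78
Leg 2 (148°, 5 km): east 5 sin 148° = 2.65, north 5 cos 148° = -4.24
Leg 3 (217°, 3 km): east 3 sin 217° = -1.81, north 3 cos 217° = -2.40
Current position: (-0.06, -4.85). Target: (8, 8). Remaining: Δeast = 8.06, Δnorth = 12.85.
Bearing = atan2(8.06, 12.85) mod 360° = 32.10°; distance = √((8.06)² + (12.85)²) = 15.174 km.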